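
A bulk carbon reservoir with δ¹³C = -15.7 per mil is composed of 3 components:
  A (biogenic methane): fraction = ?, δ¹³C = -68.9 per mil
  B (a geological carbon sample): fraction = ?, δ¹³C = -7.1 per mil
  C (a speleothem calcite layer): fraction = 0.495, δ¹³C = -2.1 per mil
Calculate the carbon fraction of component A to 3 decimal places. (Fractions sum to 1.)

0.179

Let f_A and f_B be the unknown fractions; fractions sum to 1 so f_A + f_B = 0.505.
Mass balance: Σ fᵢ·δᵢ = δ_bulk ⇒ f_A·(-68.9) + f_B·(-7.1) = -15.7 − (-1.040) = -14.660
Substitute f_B = 0.505 − f_A:
f_A·(-68.9 − -7.1) = -14.660 − 0.505×(-7.1) = -11.075
f_A = -11.075 / -61.8 = 0.1792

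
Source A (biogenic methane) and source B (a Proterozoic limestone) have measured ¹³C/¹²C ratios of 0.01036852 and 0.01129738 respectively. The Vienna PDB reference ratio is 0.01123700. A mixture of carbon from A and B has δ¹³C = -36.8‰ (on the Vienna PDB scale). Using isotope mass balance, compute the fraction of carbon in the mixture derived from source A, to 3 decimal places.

δ_A = (0.01036852/0.01123700 − 1)×1000 = (0.922712 − 1)×1000 = -77.288‰
δ_B = (0.01129738/0.01123700 − 1)×1000 = (1.005373 − 1)×1000 = 5.373‰
f_A = (δ_mix − δ_B)/(δ_A − δ_B) = (-36.8 − (5.373))/(-77.288 − (5.373))
f_A = -42.173 / -82.661 = 0.5102

0.510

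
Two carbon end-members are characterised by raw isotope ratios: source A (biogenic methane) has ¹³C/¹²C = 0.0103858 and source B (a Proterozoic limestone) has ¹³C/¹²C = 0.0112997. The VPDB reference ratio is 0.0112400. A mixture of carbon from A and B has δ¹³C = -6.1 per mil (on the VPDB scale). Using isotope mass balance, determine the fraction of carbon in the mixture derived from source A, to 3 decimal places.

δ_A = (0.0103858/0.0112400 − 1)×1000 = (0.924004 − 1)×1000 = -75.996 per mil
δ_B = (0.0112997/0.0112400 − 1)×1000 = (1.005311 − 1)×1000 = 5.311 per mil
f_A = (δ_mix − δ_B)/(δ_A − δ_B) = (-6.1 − (5.311))/(-75.996 − (5.311))
f_A = -11.411 / -81.308 = 0.1403

0.140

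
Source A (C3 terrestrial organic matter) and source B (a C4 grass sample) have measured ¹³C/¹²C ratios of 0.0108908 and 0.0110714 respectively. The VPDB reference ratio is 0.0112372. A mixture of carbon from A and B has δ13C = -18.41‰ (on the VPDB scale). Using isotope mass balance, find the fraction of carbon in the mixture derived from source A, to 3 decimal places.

0.227

δ_A = (0.0108908/0.0112372 − 1)×1000 = (0.969174 − 1)×1000 = -30.826‰
δ_B = (0.0110714/0.0112372 − 1)×1000 = (0.985245 − 1)×1000 = -14.755‰
f_A = (δ_mix − δ_B)/(δ_A − δ_B) = (-18.41 − (-14.755))/(-30.826 − (-14.755))
f_A = -3.655 / -16.072 = 0.2274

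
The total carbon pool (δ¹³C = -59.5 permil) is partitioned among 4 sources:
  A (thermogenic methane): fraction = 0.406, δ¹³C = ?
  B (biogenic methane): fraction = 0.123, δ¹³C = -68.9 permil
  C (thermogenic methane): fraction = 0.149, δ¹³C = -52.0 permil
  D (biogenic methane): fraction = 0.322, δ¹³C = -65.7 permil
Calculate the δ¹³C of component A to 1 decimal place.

-54.5 permil

Isotope mass balance: δ_bulk = Σ fᵢ·δᵢ.
-59.5 = 0.406×δ_A + 0.123×(-68.9) + 0.149×(-52.0) + 0.322×(-65.7)
0.406·δ_A = -59.5 − (-37.378) = -22.122
δ_A = -22.122 / 0.406 = -54.49 permil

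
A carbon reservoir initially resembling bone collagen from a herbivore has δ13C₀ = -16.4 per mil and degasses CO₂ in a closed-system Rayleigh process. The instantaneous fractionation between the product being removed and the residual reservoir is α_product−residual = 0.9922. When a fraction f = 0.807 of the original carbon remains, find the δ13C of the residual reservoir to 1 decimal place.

-14.8 per mil

Rayleigh residual: δ_res = (δ₀ + 1000)·f^(α−1) − 1000
α − 1 = -0.00780
f^(α−1) = 0.807^(-0.00780) = 1.001674
δ_res = (-16.4 + 1000) × 1.001674 − 1000 = 985.247 − 1000 = -14.75 per mil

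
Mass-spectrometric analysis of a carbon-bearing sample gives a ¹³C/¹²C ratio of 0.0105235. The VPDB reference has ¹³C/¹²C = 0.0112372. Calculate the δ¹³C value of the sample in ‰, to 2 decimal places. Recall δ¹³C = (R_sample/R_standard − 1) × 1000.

δ¹³C = (R_sample / R_standard − 1) × 1000
R_sample / R_standard = 0.0105235 / 0.0112372 = 0.936488
δ¹³C = (0.936488 − 1) × 1000 = -63.512‰

-63.51‰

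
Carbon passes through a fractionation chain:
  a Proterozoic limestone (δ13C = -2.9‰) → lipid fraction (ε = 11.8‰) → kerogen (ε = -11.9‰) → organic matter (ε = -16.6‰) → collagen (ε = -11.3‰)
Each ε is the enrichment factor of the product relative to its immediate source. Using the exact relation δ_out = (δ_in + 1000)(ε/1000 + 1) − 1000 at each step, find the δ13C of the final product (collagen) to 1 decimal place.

step 1: δ = (-2.90 + 1000)·(11.8/1000 + 1) − 1000 = 8.87‰
step 2: δ = (8.87 + 1000)·(-11.9/1000 + 1) − 1000 = -3.14‰
step 3: δ = (-3.14 + 1000)·(-16.6/1000 + 1) − 1000 = -19.69‰
step 4: δ = (-19.69 + 1000)·(-11.3/1000 + 1) − 1000 = -30.77‰

-30.8‰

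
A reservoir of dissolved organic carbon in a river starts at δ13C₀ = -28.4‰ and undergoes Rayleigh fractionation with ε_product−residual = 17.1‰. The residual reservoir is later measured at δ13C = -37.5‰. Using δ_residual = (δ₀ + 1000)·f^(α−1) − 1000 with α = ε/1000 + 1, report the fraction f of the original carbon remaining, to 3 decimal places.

α − 1 = ε/1000 = 0.0171
(δ_res + 1000)/(δ₀ + 1000) = (-37.5 + 1000)/(-28.4 + 1000) = 962.5/971.6 = 0.990634
f = 0.990634^(1/0.0171) = exp(ln(0.990634)/0.0171) = exp(-0.00941/0.0171)
f = exp(-0.5503) = 0.5768

0.577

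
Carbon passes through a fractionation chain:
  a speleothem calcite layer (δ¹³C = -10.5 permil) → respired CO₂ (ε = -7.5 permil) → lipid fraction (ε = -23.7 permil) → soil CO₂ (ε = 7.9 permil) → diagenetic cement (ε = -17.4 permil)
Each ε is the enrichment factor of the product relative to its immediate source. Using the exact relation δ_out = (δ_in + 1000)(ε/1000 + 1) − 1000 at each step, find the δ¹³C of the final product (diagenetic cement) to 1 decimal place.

step 1: δ = (-10.50 + 1000)·(-7.5/1000 + 1) − 1000 = -17.92 permil
step 2: δ = (-17.92 + 1000)·(-23.7/1000 + 1) − 1000 = -41.20 permil
step 3: δ = (-41.20 + 1000)·(7.9/1000 + 1) − 1000 = -33.62 permil
step 4: δ = (-33.62 + 1000)·(-17.4/1000 + 1) − 1000 = -50.44 permil

-50.4 permil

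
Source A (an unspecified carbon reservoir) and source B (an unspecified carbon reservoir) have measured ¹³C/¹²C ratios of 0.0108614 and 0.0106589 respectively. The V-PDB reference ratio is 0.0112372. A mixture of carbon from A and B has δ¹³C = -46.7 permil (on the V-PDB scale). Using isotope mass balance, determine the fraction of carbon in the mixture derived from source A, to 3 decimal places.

0.264

δ_A = (0.0108614/0.0112372 − 1)×1000 = (0.966558 − 1)×1000 = -33.442 permil
δ_B = (0.0106589/0.0112372 − 1)×1000 = (0.948537 − 1)×1000 = -51.463 permil
f_A = (δ_mix − δ_B)/(δ_A − δ_B) = (-46.7 − (-51.463))/(-33.442 − (-51.463))
f_A = 4.763 / 18.021 = 0.2643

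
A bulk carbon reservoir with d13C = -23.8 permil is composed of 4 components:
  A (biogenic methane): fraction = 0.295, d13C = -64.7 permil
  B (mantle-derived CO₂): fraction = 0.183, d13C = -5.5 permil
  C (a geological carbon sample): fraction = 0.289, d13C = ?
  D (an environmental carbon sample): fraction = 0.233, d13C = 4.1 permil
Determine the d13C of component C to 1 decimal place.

Isotope mass balance: δ_bulk = Σ fᵢ·δᵢ.
-23.8 = 0.295×(-64.7) + 0.183×(-5.5) + 0.289×δ_C + 0.233×(4.1)
0.289·δ_C = -23.8 − (-19.138) = -4.662
δ_C = -4.662 / 0.289 = -16.13 permil

-16.1 permil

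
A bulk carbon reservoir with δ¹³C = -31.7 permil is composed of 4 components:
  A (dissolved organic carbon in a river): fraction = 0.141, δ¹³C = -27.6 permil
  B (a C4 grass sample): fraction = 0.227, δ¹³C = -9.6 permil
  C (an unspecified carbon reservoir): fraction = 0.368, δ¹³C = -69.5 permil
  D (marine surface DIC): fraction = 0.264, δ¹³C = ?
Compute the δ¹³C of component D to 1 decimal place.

-0.2 permil

Isotope mass balance: δ_bulk = Σ fᵢ·δᵢ.
-31.7 = 0.141×(-27.6) + 0.227×(-9.6) + 0.368×(-69.5) + 0.264×δ_D
0.264·δ_D = -31.7 − (-31.647) = -0.053
δ_D = -0.053 / 0.264 = -0.20 permil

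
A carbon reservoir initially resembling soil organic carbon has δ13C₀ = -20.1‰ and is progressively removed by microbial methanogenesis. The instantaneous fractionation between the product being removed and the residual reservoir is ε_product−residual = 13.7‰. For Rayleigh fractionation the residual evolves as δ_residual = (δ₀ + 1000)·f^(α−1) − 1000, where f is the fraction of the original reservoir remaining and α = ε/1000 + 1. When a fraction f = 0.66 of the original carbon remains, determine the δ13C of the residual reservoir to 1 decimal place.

-25.7‰

Rayleigh residual: δ_res = (δ₀ + 1000)·f^(α−1) − 1000
α = ε/1000 + 1 = 1.01370, so α − 1 = 0.01370
f^(α−1) = 0.66^(0.01370) = 0.994324
δ_res = (-20.1 + 1000) × 0.994324 − 1000 = 974.338 − 1000 = -25.66‰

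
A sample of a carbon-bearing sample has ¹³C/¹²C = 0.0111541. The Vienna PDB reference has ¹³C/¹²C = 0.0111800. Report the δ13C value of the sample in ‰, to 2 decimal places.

δ13C = (R_sample / R_standard − 1) × 1000
R_sample / R_standard = 0.0111541 / 0.0111800 = 0.997683
δ13C = (0.997683 − 1) × 1000 = -2.317‰

-2.32‰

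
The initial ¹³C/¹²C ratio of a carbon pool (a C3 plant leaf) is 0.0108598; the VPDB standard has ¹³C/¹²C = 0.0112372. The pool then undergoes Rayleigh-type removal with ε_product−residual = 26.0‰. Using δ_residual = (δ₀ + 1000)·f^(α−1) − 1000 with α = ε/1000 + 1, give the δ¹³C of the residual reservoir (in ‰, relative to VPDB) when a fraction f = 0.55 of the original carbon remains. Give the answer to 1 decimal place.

δ₀ = (0.0108598/0.0112372 − 1)×1000 = (0.966415 − 1)×1000 = -33.585‰
α − 1 = ε/1000 = 0.0260
f^(α−1) = 0.55^(0.0260) = 0.984576
δ_res = (-33.585 + 1000) × 0.984576 − 1000 = 951.510 − 1000 = -48.49‰

-48.5‰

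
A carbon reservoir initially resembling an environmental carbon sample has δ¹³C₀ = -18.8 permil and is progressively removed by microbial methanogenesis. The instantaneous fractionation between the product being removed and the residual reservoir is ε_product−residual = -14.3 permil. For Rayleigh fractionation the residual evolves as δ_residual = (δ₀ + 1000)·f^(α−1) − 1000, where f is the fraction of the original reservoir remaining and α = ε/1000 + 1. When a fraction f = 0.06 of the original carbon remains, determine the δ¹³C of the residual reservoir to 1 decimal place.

21.5 permil

Rayleigh residual: δ_res = (δ₀ + 1000)·f^(α−1) − 1000
α = ε/1000 + 1 = 0.98570, so α − 1 = -0.01430
f^(α−1) = 0.06^(-0.01430) = 1.041052
δ_res = (-18.8 + 1000) × 1.041052 − 1000 = 1021.480 − 1000 = 21.48 permil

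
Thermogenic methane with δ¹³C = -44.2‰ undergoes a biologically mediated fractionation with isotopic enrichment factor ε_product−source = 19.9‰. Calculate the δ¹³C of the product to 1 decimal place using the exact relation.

-25.2‰

To first order, δ_product ≈ δ_source + ε = -24.3‰.
Exactly, δ_product = (δ_source + 1000)·(ε/1000 + 1) − 1000.
δ_product = (-44.2 + 1000) × (19.9/1000 + 1) − 1000
δ_product = -25.18‰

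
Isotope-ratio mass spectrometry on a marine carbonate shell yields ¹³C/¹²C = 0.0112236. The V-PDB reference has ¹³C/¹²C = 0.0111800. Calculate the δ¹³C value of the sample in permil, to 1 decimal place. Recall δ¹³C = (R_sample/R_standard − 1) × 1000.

3.9 permil

δ¹³C = (R_sample / R_standard − 1) × 1000
R_sample / R_standard = 0.0112236 / 0.0111800 = 1.003900
δ¹³C = (1.003900 − 1) × 1000 = 3.90 permil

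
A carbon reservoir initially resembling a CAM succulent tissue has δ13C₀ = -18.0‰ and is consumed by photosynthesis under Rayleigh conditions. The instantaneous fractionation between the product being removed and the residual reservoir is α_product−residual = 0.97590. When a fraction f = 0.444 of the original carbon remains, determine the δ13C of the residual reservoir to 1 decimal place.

Rayleigh residual: δ_res = (δ₀ + 1000)·f^(α−1) − 1000
α − 1 = -0.02410
f^(α−1) = 0.444^(-0.02410) = 1.019760
δ_res = (-18.0 + 1000) × 1.019760 − 1000 = 1001.405 − 1000 = 1.40‰

1.4‰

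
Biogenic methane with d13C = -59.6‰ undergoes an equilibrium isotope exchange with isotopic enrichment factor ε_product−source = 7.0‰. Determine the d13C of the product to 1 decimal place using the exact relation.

Exactly, δ_product = (δ_source + 1000)·(ε/1000 + 1) − 1000.
δ_product = (-59.6 + 1000) × (7.0/1000 + 1) − 1000
δ_product = -53.02‰

-53.0‰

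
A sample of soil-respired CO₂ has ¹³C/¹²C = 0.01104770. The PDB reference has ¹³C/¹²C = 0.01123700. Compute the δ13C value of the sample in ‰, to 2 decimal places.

δ13C = (R_sample / R_standard − 1) × 1000
R_sample / R_standard = 0.01104770 / 0.01123700 = 0.983154
δ13C = (0.983154 − 1) × 1000 = -16.846‰

-16.85‰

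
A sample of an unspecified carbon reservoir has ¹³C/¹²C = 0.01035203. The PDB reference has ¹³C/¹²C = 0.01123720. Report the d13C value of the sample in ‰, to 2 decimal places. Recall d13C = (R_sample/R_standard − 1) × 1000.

-78.77‰

d13C = (R_sample / R_standard − 1) × 1000
R_sample / R_standard = 0.01035203 / 0.01123720 = 0.921229
d13C = (0.921229 − 1) × 1000 = -78.771‰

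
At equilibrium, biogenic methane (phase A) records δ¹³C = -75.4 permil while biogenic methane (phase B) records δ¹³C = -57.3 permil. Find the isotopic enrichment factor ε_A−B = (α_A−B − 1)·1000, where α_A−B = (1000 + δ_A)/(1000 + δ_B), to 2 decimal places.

α_A−B = (1000 + -75.4) / (1000 + -57.3) = 924.6 / 942.7 = 0.980800
ε_A−B = (0.980800 − 1) × 1000 = -19.200 permil
(The approximation ε ≈ δ_A − δ_B would give -18.1 permil.)

-19.20 permil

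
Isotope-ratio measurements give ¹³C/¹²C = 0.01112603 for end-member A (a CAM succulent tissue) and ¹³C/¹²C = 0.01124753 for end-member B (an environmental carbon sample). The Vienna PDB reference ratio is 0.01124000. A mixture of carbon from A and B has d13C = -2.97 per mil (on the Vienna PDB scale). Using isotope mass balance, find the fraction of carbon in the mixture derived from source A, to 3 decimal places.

0.337

δ_A = (0.01112603/0.01124000 − 1)×1000 = (0.989860 − 1)×1000 = -10.140 per mil
δ_B = (0.01124753/0.01124000 − 1)×1000 = (1.000670 − 1)×1000 = 0.670 per mil
f_A = (δ_mix − δ_B)/(δ_A − δ_B) = (-2.97 − (0.670))/(-10.140 − (0.670))
f_A = -3.640 / -10.810 = 0.3367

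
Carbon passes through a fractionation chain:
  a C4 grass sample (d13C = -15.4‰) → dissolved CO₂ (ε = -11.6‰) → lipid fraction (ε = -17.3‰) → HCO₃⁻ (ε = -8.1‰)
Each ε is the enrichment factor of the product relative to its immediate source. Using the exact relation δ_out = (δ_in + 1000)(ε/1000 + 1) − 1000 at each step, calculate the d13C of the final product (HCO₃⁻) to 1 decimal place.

step 1: δ = (-15.40 + 1000)·(-11.6/1000 + 1) − 1000 = -26.82‰
step 2: δ = (-26.82 + 1000)·(-17.3/1000 + 1) − 1000 = -43.66‰
step 3: δ = (-43.66 + 1000)·(-8.1/1000 + 1) − 1000 = -51.40‰

-51.4‰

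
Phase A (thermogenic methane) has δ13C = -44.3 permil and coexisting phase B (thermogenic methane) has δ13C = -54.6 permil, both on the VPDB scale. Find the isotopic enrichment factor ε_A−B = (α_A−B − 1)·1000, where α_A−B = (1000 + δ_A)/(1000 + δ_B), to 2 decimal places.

10.89 permil

α_A−B = (1000 + -44.3) / (1000 + -54.6) = 955.7 / 945.4 = 1.010895
ε_A−B = (1.010895 − 1) × 1000 = 10.895 permil
(The approximation ε ≈ δ_A − δ_B would give 10.3 permil.)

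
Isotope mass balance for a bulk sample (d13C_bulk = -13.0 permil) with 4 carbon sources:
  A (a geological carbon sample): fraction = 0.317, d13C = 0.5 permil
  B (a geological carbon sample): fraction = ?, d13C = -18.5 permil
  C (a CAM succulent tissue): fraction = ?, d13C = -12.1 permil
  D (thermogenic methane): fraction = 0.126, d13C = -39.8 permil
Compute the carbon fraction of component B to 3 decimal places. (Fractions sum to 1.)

0.219

Let f_B and f_C be the unknown fractions; fractions sum to 1 so f_B + f_C = 0.557.
Mass balance: Σ fᵢ·δᵢ = δ_bulk ⇒ f_B·(-18.5) + f_C·(-12.1) = -13.0 − (-4.856) = -8.144
Substitute f_C = 0.557 − f_B:
f_B·(-18.5 − -12.1) = -8.144 − 0.557×(-12.1) = -1.404
f_B = -1.404 / -6.4 = 0.2194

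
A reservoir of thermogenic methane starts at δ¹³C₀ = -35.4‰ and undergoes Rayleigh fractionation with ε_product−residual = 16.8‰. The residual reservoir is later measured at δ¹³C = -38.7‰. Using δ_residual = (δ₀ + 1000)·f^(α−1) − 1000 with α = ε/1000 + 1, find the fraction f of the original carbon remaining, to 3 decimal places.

0.815

α − 1 = ε/1000 = 0.0168
(δ_res + 1000)/(δ₀ + 1000) = (-38.7 + 1000)/(-35.4 + 1000) = 961.3/964.6 = 0.996579
f = 0.996579^(1/0.0168) = exp(ln(0.996579)/0.0168) = exp(-0.00343/0.0168)
f = exp(-0.2040) = 0.8155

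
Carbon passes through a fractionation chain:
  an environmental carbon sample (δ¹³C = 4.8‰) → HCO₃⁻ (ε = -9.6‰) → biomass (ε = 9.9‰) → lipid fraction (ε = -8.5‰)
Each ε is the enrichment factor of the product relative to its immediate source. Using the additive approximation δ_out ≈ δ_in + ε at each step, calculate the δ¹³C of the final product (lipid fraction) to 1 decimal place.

step 1: δ ≈ 4.8 + (-9.6) = -4.8‰
step 2: δ ≈ -4.8 + (9.9) = 5.1‰
step 3: δ ≈ 5.1 + (-8.5) = -3.4‰

-3.4‰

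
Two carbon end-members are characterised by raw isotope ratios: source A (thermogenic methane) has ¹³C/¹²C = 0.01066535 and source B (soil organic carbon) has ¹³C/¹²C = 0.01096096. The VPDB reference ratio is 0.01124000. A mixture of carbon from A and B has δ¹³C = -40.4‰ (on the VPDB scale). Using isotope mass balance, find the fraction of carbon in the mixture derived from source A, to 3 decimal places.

0.592

δ_A = (0.01066535/0.01124000 − 1)×1000 = (0.948875 − 1)×1000 = -51.125‰
δ_B = (0.01096096/0.01124000 − 1)×1000 = (0.975174 − 1)×1000 = -24.826‰
f_A = (δ_mix − δ_B)/(δ_A − δ_B) = (-40.4 − (-24.826))/(-51.125 − (-24.826))
f_A = -15.574 / -26.300 = 0.5922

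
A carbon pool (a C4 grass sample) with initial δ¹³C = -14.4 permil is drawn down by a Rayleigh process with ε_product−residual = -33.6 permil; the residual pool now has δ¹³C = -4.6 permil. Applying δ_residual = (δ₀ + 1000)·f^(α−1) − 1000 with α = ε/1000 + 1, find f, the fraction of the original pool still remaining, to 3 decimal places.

0.745

α − 1 = ε/1000 = -0.0336
(δ_res + 1000)/(δ₀ + 1000) = (-4.6 + 1000)/(-14.4 + 1000) = 995.4/985.6 = 1.009943
f = 1.009943^(1/-0.0336) = exp(ln(1.009943)/-0.0336) = exp(0.00989/-0.0336)
f = exp(-0.2945) = 0.7449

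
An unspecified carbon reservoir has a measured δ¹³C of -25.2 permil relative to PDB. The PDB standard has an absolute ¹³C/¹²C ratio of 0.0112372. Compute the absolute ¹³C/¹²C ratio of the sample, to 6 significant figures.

0.0109540

R_sample = R_standard × (δ¹³C/1000 + 1)
R_sample = 0.0112372 × (-25.2/1000 + 1) = 0.0112372 × 0.974800
R_sample = 0.0109540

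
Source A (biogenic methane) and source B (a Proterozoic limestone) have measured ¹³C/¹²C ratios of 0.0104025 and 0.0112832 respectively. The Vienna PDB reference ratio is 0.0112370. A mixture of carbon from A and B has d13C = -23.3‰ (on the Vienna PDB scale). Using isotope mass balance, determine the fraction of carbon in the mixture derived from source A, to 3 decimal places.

δ_A = (0.0104025/0.0112370 − 1)×1000 = (0.925736 − 1)×1000 = -74.264‰
δ_B = (0.0112832/0.0112370 − 1)×1000 = (1.004111 − 1)×1000 = 4.111‰
f_A = (δ_mix − δ_B)/(δ_A − δ_B) = (-23.3 − (4.111))/(-74.264 − (4.111))
f_A = -27.411 / -78.375 = 0.3497

0.350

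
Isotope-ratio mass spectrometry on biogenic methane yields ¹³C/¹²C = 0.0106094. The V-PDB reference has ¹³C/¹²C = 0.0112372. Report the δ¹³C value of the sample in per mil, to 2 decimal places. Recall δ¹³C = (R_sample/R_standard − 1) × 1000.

-55.87 per mil

δ¹³C = (R_sample / R_standard − 1) × 1000
R_sample / R_standard = 0.0106094 / 0.0112372 = 0.944132
δ¹³C = (0.944132 − 1) × 1000 = -55.868 per mil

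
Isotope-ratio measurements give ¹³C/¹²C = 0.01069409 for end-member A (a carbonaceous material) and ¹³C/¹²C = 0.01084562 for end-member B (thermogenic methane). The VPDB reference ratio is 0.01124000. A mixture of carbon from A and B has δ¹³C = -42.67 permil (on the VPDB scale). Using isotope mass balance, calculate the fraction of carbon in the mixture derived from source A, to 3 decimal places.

0.562

δ_A = (0.01069409/0.01124000 − 1)×1000 = (0.951431 − 1)×1000 = -48.569 permil
δ_B = (0.01084562/0.01124000 − 1)×1000 = (0.964913 − 1)×1000 = -35.087 permil
f_A = (δ_mix − δ_B)/(δ_A − δ_B) = (-42.67 − (-35.087))/(-48.569 − (-35.087))
f_A = -7.583 / -13.481 = 0.5625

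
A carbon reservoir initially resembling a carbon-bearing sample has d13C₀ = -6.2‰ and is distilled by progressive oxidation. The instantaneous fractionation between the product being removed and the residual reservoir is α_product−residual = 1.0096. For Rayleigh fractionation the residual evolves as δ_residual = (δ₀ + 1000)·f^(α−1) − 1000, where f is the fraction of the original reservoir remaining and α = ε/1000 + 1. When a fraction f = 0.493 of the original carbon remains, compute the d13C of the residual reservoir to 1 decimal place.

Rayleigh residual: δ_res = (δ₀ + 1000)·f^(α−1) − 1000
α − 1 = 0.00960
f^(α−1) = 0.493^(0.00960) = 0.993233
δ_res = (-6.2 + 1000) × 0.993233 − 1000 = 987.075 − 1000 = -12.92‰

-12.9‰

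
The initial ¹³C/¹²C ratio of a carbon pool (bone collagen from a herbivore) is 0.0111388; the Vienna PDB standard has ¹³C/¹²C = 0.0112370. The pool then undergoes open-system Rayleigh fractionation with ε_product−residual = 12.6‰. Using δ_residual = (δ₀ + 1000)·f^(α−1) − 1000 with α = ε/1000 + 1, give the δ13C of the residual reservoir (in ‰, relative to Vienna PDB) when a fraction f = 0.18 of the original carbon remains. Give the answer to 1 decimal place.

-29.9‰

δ₀ = (0.0111388/0.0112370 − 1)×1000 = (0.991261 − 1)×1000 = -8.739‰
α − 1 = ε/1000 = 0.0126
f^(α−1) = 0.18^(0.0126) = 0.978625
δ_res = (-8.739 + 1000) × 0.978625 − 1000 = 970.073 − 1000 = -29.93‰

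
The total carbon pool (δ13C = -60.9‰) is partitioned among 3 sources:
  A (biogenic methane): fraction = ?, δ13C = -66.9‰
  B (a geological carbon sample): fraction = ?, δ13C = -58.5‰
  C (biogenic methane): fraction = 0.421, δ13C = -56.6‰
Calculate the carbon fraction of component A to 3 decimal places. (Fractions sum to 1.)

0.381

Let f_A and f_B be the unknown fractions; fractions sum to 1 so f_A + f_B = 0.579.
Mass balance: Σ fᵢ·δᵢ = δ_bulk ⇒ f_A·(-66.9) + f_B·(-58.5) = -60.9 − (-23.829) = -37.071
Substitute f_B = 0.579 − f_A:
f_A·(-66.9 − -58.5) = -37.071 − 0.579×(-58.5) = -3.200
f_A = -3.200 / -8.4 = 0.3809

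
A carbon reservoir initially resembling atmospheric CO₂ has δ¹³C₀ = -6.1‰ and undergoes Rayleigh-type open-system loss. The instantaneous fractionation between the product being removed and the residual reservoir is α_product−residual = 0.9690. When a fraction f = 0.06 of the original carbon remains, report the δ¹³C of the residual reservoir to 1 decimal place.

84.5‰

Rayleigh residual: δ_res = (δ₀ + 1000)·f^(α−1) − 1000
α − 1 = -0.03100
f^(α−1) = 0.06^(-0.03100) = 1.091132
δ_res = (-6.1 + 1000) × 1.091132 − 1000 = 1084.476 − 1000 = 84.48‰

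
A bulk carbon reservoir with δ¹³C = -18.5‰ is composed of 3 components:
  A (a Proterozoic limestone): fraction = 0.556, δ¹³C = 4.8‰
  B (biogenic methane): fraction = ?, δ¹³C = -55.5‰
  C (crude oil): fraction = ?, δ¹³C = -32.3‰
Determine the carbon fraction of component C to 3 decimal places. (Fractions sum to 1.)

0.150

Let f_C and f_B be the unknown fractions; fractions sum to 1 so f_C + f_B = 0.444.
Mass balance: Σ fᵢ·δᵢ = δ_bulk ⇒ f_C·(-32.3) + f_B·(-55.5) = -18.5 − (2.669) = -21.169
Substitute f_B = 0.444 − f_C:
f_C·(-32.3 − -55.5) = -21.169 − 0.444×(-55.5) = 3.473
f_C = 3.473 / 23.2 = 0.1497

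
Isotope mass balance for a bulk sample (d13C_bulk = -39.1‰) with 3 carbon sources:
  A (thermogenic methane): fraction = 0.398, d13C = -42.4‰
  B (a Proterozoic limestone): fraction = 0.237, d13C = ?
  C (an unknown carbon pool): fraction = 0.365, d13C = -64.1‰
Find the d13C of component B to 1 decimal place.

Isotope mass balance: δ_bulk = Σ fᵢ·δᵢ.
-39.1 = 0.398×(-42.4) + 0.237×δ_B + 0.365×(-64.1)
0.237·δ_B = -39.1 − (-40.272) = 1.172
δ_B = 1.172 / 0.237 = 4.94‰

4.9‰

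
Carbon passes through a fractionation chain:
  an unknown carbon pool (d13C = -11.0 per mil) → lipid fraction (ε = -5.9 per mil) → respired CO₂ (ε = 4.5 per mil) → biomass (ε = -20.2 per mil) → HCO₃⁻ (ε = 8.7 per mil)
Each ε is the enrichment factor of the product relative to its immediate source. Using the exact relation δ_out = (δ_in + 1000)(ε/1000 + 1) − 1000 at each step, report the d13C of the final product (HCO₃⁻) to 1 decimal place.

-23.9 per mil

step 1: δ = (-11.00 + 1000)·(-5.9/1000 + 1) − 1000 = -16.84 per mil
step 2: δ = (-16.84 + 1000)·(4.5/1000 + 1) − 1000 = -12.41 per mil
step 3: δ = (-12.41 + 1000)·(-20.2/1000 + 1) − 1000 = -32.36 per mil
step 4: δ = (-32.36 + 1000)·(8.7/1000 + 1) − 1000 = -23.94 per mil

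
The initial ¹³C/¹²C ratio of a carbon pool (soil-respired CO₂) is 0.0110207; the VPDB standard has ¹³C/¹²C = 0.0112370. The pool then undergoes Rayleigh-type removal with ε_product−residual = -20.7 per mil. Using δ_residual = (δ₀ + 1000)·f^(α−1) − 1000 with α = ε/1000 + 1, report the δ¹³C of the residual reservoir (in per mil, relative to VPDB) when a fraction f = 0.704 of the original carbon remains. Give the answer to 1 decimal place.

δ₀ = (0.0110207/0.0112370 − 1)×1000 = (0.980751 − 1)×1000 = -19.249 per mil
α − 1 = ε/1000 = -0.0207
f^(α−1) = 0.704^(-0.0207) = 1.007292
δ_res = (-19.249 + 1000) × 1.007292 − 1000 = 987.902 − 1000 = -12.10 per mil

-12.1 per mil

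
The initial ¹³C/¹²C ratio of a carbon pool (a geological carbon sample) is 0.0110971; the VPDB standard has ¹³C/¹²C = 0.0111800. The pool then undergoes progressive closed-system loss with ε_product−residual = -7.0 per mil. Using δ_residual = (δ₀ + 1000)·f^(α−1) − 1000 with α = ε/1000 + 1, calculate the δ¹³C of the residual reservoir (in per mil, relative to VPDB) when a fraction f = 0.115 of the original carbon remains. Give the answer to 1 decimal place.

δ₀ = (0.0110971/0.0111800 − 1)×1000 = (0.992585 − 1)×1000 = -7.415 per mil
α − 1 = ε/1000 = -0.0070
f^(α−1) = 0.115^(-0.0070) = 1.015255
δ_res = (-7.415 + 1000) × 1.015255 − 1000 = 1007.727 − 1000 = 7.73 per mil

7.7 per mil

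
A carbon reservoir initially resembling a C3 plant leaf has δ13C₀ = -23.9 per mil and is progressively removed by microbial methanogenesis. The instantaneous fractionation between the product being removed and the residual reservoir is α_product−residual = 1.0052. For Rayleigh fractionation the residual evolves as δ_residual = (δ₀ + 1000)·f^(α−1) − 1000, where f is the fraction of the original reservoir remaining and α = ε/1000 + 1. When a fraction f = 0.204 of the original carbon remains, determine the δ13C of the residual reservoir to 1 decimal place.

-31.9 per mil

Rayleigh residual: δ_res = (δ₀ + 1000)·f^(α−1) − 1000
α − 1 = 0.00520
f^(α−1) = 0.204^(0.00520) = 0.991768
δ_res = (-23.9 + 1000) × 0.991768 − 1000 = 968.065 − 1000 = -31.94 per mil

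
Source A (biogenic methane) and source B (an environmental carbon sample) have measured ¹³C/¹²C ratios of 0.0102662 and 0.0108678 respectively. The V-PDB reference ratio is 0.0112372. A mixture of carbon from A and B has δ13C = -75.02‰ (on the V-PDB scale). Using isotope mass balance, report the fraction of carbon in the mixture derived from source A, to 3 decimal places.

δ_A = (0.0102662/0.0112372 − 1)×1000 = (0.913591 − 1)×1000 = -86.409‰
δ_B = (0.0108678/0.0112372 − 1)×1000 = (0.967127 − 1)×1000 = -32.873‰
f_A = (δ_mix − δ_B)/(δ_A − δ_B) = (-75.02 − (-32.873))/(-86.409 − (-32.873))
f_A = -42.147 / -53.536 = 0.7873

0.787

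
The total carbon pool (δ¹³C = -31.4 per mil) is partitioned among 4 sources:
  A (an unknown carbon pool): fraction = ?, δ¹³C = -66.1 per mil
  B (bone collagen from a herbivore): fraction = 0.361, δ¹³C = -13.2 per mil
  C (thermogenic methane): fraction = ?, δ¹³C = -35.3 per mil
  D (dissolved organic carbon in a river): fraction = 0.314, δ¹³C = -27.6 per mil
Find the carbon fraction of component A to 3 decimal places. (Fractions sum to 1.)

0.211

Let f_A and f_C be the unknown fractions; fractions sum to 1 so f_A + f_C = 0.325.
Mass balance: Σ fᵢ·δᵢ = δ_bulk ⇒ f_A·(-66.1) + f_C·(-35.3) = -31.4 − (-13.432) = -17.968
Substitute f_C = 0.325 − f_A:
f_A·(-66.1 − -35.3) = -17.968 − 0.325×(-35.3) = -6.496
f_A = -6.496 / -30.8 = 0.2109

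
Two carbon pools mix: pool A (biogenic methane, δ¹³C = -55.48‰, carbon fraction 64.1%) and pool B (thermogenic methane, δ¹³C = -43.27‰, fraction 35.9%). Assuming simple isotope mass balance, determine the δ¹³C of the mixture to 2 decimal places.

-51.10‰

δ_mix = f_A·δ_A + f_B·δ_B
δ_mix = 0.641 × (-55.48) + 0.359 × (-43.27)
δ_mix = -35.563 + -15.534 = -51.097‰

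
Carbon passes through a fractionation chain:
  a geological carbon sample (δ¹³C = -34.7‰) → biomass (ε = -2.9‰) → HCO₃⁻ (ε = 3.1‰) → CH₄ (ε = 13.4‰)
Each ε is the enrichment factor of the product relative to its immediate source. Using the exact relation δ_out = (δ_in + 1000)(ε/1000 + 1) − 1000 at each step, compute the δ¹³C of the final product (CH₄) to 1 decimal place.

step 1: δ = (-34.70 + 1000)·(-2.9/1000 + 1) − 1000 = -37.50‰
step 2: δ = (-37.50 + 1000)·(3.1/1000 + 1) − 1000 = -34.52‰
step 3: δ = (-34.52 + 1000)·(13.4/1000 + 1) − 1000 = -21.58‰

-21.6‰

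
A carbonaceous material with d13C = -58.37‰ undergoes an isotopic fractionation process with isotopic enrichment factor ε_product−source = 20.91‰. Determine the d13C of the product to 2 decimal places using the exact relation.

To first order, δ_product ≈ δ_source + ε = -37.46‰.
Exactly, δ_product = (δ_source + 1000)·(ε/1000 + 1) − 1000.
δ_product = (-58.37 + 1000) × (20.91/1000 + 1) − 1000
δ_product = -38.681‰

-38.68‰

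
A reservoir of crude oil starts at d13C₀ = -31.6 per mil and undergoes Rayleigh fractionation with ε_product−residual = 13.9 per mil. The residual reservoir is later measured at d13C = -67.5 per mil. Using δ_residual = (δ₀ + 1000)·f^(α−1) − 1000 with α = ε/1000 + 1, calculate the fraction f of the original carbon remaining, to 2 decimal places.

α − 1 = ε/1000 = 0.0139
(δ_res + 1000)/(δ₀ + 1000) = (-67.5 + 1000)/(-31.6 + 1000) = 932.5/968.4 = 0.962929
f = 0.962929^(1/0.0139) = exp(ln(0.962929)/0.0139) = exp(-0.03778/0.0139)
f = exp(-2.7177) = 0.0660

0.07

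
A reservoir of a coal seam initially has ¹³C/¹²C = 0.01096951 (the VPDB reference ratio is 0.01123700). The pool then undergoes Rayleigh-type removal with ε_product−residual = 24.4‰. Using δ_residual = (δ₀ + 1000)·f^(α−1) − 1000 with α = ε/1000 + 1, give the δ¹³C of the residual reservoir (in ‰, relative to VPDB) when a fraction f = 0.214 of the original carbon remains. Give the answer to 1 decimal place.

δ₀ = (0.01096951/0.01123700 − 1)×1000 = (0.976196 − 1)×1000 = -23.804‰
α − 1 = ε/1000 = 0.0244
f^(α−1) = 0.214^(0.0244) = 0.963079
δ_res = (-23.804 + 1000) × 0.963079 − 1000 = 940.154 − 1000 = -59.85‰

-59.8‰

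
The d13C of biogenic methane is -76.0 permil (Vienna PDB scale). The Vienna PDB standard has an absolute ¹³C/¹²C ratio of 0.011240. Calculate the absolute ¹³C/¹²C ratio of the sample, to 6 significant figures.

R_sample = R_standard × (d13C/1000 + 1)
R_sample = 0.011240 × (-76.0/1000 + 1) = 0.011240 × 0.924000
R_sample = 0.0103858

0.0103858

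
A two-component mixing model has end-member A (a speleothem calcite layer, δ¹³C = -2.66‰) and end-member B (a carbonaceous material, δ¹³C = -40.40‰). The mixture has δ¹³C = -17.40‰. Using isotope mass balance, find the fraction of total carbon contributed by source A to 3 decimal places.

0.609

δ_mix = f_A·δ_A + (1 − f_A)·δ_B  ⇒  f_A = (δ_mix − δ_B)/(δ_A − δ_B)
f_A = (-17.40 − (-40.40)) / (-2.66 − (-40.40))
f_A = 23.00 / 37.74 = 0.6094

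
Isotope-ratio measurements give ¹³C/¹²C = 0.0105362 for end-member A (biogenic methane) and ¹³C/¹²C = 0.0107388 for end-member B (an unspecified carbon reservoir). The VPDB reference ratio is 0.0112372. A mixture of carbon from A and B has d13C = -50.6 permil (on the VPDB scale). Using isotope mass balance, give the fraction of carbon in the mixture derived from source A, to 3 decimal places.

δ_A = (0.0105362/0.0112372 − 1)×1000 = (0.937618 − 1)×1000 = -62.382 permil
δ_B = (0.0107388/0.0112372 − 1)×1000 = (0.955647 − 1)×1000 = -44.353 permil
f_A = (δ_mix − δ_B)/(δ_A − δ_B) = (-50.6 − (-44.353))/(-62.382 − (-44.353))
f_A = -6.247 / -18.029 = 0.3465

0.347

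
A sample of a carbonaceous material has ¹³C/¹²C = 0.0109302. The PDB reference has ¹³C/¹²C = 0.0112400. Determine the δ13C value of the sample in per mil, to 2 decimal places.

δ13C = (R_sample / R_standard − 1) × 1000
R_sample / R_standard = 0.0109302 / 0.0112400 = 0.972438
δ13C = (0.972438 − 1) × 1000 = -27.562 per mil

-27.56 per mil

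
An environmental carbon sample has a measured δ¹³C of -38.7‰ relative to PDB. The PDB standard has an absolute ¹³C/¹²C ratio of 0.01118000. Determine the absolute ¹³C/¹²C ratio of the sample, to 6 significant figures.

0.0107473

R_sample = R_standard × (δ¹³C/1000 + 1)
R_sample = 0.01118000 × (-38.7/1000 + 1) = 0.01118000 × 0.961300
R_sample = 0.0107473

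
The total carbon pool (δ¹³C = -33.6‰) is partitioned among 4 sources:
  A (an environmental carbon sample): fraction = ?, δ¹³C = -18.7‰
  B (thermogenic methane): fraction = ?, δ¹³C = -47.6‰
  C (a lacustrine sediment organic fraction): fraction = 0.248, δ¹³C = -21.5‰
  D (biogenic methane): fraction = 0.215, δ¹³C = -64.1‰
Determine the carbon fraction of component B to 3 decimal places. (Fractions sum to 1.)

0.154

Let f_B and f_A be the unknown fractions; fractions sum to 1 so f_B + f_A = 0.537.
Mass balance: Σ fᵢ·δᵢ = δ_bulk ⇒ f_B·(-47.6) + f_A·(-18.7) = -33.6 − (-19.113) = -14.487
Substitute f_A = 0.537 − f_B:
f_B·(-47.6 − -18.7) = -14.487 − 0.537×(-18.7) = -4.445
f_B = -4.445 / -28.9 = 0.1538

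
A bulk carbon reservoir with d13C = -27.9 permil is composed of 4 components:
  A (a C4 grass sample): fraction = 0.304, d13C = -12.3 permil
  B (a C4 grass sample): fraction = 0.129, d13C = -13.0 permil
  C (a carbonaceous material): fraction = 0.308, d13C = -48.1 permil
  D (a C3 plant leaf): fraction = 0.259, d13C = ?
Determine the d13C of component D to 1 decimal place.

-29.6 permil

Isotope mass balance: δ_bulk = Σ fᵢ·δᵢ.
-27.9 = 0.304×(-12.3) + 0.129×(-13.0) + 0.308×(-48.1) + 0.259×δ_D
0.259·δ_D = -27.9 − (-20.231) = -7.669
δ_D = -7.669 / 0.259 = -29.61 permil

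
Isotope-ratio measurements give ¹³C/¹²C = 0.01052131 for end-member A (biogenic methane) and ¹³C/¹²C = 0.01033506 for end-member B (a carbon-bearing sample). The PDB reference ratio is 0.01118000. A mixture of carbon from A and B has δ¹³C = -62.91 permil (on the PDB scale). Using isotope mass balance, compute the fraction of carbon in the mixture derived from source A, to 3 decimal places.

δ_A = (0.01052131/0.01118000 − 1)×1000 = (0.941083 − 1)×1000 = -58.917 permil
δ_B = (0.01033506/0.01118000 − 1)×1000 = (0.924424 − 1)×1000 = -75.576 permil
f_A = (δ_mix − δ_B)/(δ_A − δ_B) = (-62.91 − (-75.576))/(-58.917 − (-75.576))
f_A = 12.666 / 16.659 = 0.7603

0.760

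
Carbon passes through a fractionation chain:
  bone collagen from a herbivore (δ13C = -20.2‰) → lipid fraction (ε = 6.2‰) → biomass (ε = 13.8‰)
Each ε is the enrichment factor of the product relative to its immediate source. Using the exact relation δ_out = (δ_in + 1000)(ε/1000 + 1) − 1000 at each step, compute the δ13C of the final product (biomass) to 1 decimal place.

step 1: δ = (-20.20 + 1000)·(6.2/1000 + 1) − 1000 = -14.13‰
step 2: δ = (-14.13 + 1000)·(13.8/1000 + 1) − 1000 = -0.52‰

-0.5‰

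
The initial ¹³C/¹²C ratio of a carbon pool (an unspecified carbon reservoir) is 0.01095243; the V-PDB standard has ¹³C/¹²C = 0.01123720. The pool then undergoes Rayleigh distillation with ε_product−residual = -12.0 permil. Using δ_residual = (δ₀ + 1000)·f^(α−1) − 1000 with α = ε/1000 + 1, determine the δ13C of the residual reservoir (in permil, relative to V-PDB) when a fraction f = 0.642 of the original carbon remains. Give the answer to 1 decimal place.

-20.1 permil

δ₀ = (0.01095243/0.01123720 − 1)×1000 = (0.974658 − 1)×1000 = -25.342 permil
α − 1 = ε/1000 = -0.0120
f^(α−1) = 0.642^(-0.0120) = 1.005332
δ_res = (-25.342 + 1000) × 1.005332 − 1000 = 979.855 − 1000 = -20.14 permil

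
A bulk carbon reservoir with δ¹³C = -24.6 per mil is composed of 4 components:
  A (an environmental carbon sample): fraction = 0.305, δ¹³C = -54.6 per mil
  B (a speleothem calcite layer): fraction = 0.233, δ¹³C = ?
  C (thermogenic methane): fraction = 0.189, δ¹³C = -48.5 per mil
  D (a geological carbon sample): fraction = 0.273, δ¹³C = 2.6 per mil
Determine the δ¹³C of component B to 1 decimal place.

Isotope mass balance: δ_bulk = Σ fᵢ·δᵢ.
-24.6 = 0.305×(-54.6) + 0.233×δ_B + 0.189×(-48.5) + 0.273×(2.6)
0.233·δ_B = -24.6 − (-25.110) = 0.510
δ_B = 0.510 / 0.233 = 2.19 per mil

2.2 per mil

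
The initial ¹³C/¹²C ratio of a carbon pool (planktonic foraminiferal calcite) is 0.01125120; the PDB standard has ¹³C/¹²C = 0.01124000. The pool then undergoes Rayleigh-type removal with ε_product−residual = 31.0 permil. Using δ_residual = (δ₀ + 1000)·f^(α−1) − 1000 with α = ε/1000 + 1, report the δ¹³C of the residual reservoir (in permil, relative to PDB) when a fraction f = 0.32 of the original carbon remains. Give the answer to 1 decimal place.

-33.7 permil

δ₀ = (0.01125120/0.01124000 − 1)×1000 = (1.000996 − 1)×1000 = 0.996 permil
α − 1 = ε/1000 = 0.0310
f^(α−1) = 0.32^(0.0310) = 0.965294
δ_res = (0.996 + 1000) × 0.965294 − 1000 = 966.256 − 1000 = -33.74 permil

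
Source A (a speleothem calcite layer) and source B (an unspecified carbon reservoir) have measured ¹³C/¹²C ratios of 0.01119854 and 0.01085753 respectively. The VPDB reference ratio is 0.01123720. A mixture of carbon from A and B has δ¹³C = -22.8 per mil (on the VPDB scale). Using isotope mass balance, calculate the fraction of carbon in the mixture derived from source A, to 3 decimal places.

δ_A = (0.01119854/0.01123720 − 1)×1000 = (0.996560 − 1)×1000 = -3.440 per mil
δ_B = (0.01085753/0.01123720 − 1)×1000 = (0.966213 − 1)×1000 = -33.787 per mil
f_A = (δ_mix − δ_B)/(δ_A − δ_B) = (-22.8 − (-33.787))/(-3.440 − (-33.787))
f_A = 10.987 / 30.347 = 0.3620

0.362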